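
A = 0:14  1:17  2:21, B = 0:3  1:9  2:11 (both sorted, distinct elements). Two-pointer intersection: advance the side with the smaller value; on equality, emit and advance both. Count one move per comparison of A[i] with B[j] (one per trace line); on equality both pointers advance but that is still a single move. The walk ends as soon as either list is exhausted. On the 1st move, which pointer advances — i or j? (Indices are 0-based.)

[i=0,j=0] 14>3 → j++

j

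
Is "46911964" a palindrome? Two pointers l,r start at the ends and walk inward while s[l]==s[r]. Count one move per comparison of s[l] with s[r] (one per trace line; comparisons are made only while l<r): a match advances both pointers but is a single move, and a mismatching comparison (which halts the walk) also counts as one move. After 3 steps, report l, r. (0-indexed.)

l=3, r=4

l=0 r=7: '4'=='4', l++,r--
l=1 r=6: '6'=='6', l++,r--
l=2 r=5: '9'=='9', l++,r--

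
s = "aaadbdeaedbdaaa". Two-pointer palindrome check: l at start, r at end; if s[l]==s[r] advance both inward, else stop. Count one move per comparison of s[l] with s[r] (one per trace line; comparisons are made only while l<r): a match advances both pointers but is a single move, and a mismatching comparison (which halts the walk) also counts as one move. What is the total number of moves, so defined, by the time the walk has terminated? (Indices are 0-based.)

[0,14] 'a'=='a' → l++,r--
[1,13] 'a'=='a' → l++,r--
[2,12] 'a'=='a' → l++,r--
[3,11] 'd'=='d' → l++,r--
[4,10] 'b'=='b' → l++,r--
[5,9] 'd'=='d' → l++,r--
[6,8] 'e'=='e' → l++,r--

7 moves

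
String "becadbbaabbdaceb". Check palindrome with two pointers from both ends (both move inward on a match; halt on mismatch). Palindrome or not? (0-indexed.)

palindrome

l=0 r=15: 'b'=='b', l++,r--
l=1 r=14: 'e'=='e', l++,r--
l=2 r=13: 'c'=='c', l++,r--
l=3 r=12: 'a'=='a', l++,r--
l=4 r=11: 'd'=='d', l++,r--
l=5 r=10: 'b'=='b', l++,r--
l=6 r=9: 'b'=='b', l++,r--
l=7 r=8: 'a'=='a', l++,r--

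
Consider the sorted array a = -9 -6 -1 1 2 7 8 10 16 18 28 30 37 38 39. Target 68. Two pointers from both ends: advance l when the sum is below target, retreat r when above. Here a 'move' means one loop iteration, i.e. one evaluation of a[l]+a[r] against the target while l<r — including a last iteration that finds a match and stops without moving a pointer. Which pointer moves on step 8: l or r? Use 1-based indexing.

l

l=1 r=15: -9+39=30 <68, l++
l=2 r=15: -6+39=33 <68, l++
l=3 r=15: -1+39=38 <68, l++
l=4 r=15: 1+39=40 <68, l++
l=5 r=15: 2+39=41 <68, l++
l=6 r=15: 7+39=46 <68, l++
l=7 r=15: 8+39=47 <68, l++
l=8 r=15: 10+39=49 <68, l++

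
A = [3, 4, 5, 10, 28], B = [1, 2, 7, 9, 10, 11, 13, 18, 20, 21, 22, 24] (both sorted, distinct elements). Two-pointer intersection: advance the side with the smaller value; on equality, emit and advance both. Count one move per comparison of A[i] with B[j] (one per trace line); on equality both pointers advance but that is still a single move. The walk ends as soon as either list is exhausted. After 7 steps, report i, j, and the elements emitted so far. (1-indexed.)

i=4, j=5, emitted=[]

[i=1,j=1] 3>1 → j++
[i=1,j=2] 3>2 → j++
[i=1,j=3] 3<7 → i++
[i=2,j=3] 4<7 → i++
[i=3,j=3] 5<7 → i++
[i=4,j=3] 10>7 → j++
[i=4,j=4] 10>9 → j++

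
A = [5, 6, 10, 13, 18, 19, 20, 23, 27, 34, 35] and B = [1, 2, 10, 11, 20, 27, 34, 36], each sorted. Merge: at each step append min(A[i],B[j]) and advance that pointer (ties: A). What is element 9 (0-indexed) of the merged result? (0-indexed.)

merged[9] = 19

[i=0,j=0] A[i]=5>B[j]=1 take 1 → j++
[i=0,j=1] A[i]=5>B[j]=2 take 2 → j++
[i=0,j=2] A[i]=5<=B[j]=10 take 5 → i++
[i=1,j=2] A[i]=6<=B[j]=10 take 6 → i++
[i=2,j=2] A[i]=10<=B[j]=10 take 10 → i++
[i=3,j=2] A[i]=13>B[j]=10 take 10 → j++
[i=3,j=3] A[i]=13>B[j]=11 take 11 → j++
[i=3,j=4] A[i]=13<=B[j]=20 take 13 → i++
[i=4,j=4] A[i]=18<=B[j]=20 take 18 → i++
[i=5,j=4] A[i]=19<=B[j]=20 take 19 → i++
[i=6,j=4] A[i]=20<=B[j]=20 take 20 → i++
[i=7,j=4] A[i]=23>B[j]=20 take 20 → j++
[i=7,j=5] A[i]=23<=B[j]=27 take 23 → i++
[i=8,j=5] A[i]=27<=B[j]=27 take 27 → i++
[i=9,j=5] A[i]=34>B[j]=27 take 27 → j++
[i=9,j=6] A[i]=34<=B[j]=34 take 34 → i++
[i=10,j=6] A[i]=35>B[j]=34 take 34 → j++
[i=10,j=7] A[i]=35<=B[j]=36 take 35 → i++
[i=11,j=7] A done, take B[j]=36 → j++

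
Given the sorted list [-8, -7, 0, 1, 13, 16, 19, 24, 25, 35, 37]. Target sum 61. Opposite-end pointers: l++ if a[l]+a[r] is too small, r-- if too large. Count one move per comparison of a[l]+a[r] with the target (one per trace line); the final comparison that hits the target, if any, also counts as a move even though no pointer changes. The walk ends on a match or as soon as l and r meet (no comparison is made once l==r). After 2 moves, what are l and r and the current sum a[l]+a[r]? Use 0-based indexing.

l=0 r=10: -8+37=29 <61, l++
l=1 r=10: -7+37=30 <61, l++

l=2, r=10, sum=37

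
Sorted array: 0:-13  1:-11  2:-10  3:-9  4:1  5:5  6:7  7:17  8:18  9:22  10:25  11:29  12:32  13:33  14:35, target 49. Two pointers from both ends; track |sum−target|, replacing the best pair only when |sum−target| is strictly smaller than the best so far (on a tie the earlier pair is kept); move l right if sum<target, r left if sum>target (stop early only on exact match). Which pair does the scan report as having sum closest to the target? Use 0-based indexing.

pair (17, 32) with sum 49 (|Δ|=0)

[0,14] -13+35=22 d=27 * → l++
[1,14] -11+35=24 d=25 * → l++
[2,14] -10+35=25 d=24 * → l++
[3,14] -9+35=26 d=23 * → l++
[4,14] 1+35=36 d=13 * → l++
[5,14] 5+35=40 d=9 * → l++
[6,14] 7+35=42 d=7 * → l++
[7,14] 17+35=52 d=3 * → r--
[7,13] 17+33=50 d=1 * → r--
[7,12] 17+32=49 d=0 * → stop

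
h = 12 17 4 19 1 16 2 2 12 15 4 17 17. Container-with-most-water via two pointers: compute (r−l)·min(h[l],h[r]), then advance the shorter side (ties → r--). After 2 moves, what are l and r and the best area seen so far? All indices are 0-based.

l=1, r=11, best area=187

[0,12] min(12,17)*12=144 best=144 * → l++
[1,12] min(17,17)*11=187 best=187 * → r--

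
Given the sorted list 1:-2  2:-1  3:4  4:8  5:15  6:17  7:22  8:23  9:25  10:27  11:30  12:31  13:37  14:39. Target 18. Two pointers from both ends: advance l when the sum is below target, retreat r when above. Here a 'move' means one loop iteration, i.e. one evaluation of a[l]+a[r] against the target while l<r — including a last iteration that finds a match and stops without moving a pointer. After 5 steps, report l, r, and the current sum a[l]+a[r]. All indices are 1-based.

l=1, r=9, sum=23

l=1 r=14: -2+39=37 >18, r--
l=1 r=13: -2+37=35 >18, r--
l=1 r=12: -2+31=29 >18, r--
l=1 r=11: -2+30=28 >18, r--
l=1 r=10: -2+27=25 >18, r--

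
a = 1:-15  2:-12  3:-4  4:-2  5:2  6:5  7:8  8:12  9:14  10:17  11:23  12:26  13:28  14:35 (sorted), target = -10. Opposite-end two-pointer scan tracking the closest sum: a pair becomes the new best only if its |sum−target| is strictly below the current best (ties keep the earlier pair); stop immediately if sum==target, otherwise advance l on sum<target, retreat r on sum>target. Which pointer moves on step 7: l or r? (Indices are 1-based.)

r

[1,14] -15+35=20 d=30 * → r--
[1,13] -15+28=13 d=23 * → r--
[1,12] -15+26=11 d=21 * → r--
[1,11] -15+23=8 d=18 * → r--
[1,10] -15+17=2 d=12 * → r--
[1,9] -15+14=-1 d=9 * → r--
[1,8] -15+12=-3 d=7 * → r--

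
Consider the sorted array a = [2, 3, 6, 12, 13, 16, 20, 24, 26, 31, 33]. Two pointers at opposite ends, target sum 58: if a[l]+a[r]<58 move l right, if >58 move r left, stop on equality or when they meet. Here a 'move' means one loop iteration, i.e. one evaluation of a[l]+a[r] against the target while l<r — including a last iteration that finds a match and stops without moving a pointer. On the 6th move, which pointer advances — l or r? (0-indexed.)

l=0 r=10: 2+33=35 <58, l++
l=1 r=10: 3+33=36 <58, l++
l=2 r=10: 6+33=39 <58, l++
l=3 r=10: 12+33=45 <58, l++
l=4 r=10: 13+33=46 <58, l++
l=5 r=10: 16+33=49 <58, l++

l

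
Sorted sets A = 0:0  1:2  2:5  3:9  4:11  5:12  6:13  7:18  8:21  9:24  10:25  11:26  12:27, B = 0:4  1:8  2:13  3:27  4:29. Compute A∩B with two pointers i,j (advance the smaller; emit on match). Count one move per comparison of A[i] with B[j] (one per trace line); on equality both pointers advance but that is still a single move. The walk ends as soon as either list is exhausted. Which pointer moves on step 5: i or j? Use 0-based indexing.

j

[i=0,j=0] 0<4 → i++
[i=1,j=0] 2<4 → i++
[i=2,j=0] 5>4 → j++
[i=2,j=1] 5<8 → i++
[i=3,j=1] 9>8 → j++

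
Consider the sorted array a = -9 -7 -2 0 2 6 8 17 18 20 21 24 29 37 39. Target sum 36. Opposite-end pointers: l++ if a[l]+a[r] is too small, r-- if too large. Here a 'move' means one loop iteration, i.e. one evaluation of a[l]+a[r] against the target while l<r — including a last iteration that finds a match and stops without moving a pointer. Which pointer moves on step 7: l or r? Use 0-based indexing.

l=0 r=14: -9+39=30 <36, l++
l=1 r=14: -7+39=32 <36, l++
l=2 r=14: -2+39=37 >36, r--
l=2 r=13: -2+37=35 <36, l++
l=3 r=13: 0+37=37 >36, r--
l=3 r=12: 0+29=29 <36, l++
l=4 r=12: 2+29=31 <36, l++

l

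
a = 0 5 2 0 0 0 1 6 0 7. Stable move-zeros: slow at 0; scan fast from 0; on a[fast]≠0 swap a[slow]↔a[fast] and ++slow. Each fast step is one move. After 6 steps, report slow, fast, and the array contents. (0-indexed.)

(s=0,f=0) a[fast]=0 → fast++
(s=0,f=1) a[fast]=5≠0 swap→a[0]=5 → slow++,fast++
(s=1,f=2) a[fast]=2≠0 swap→a[1]=2 → slow++,fast++
(s=2,f=3) a[fast]=0 → fast++
(s=2,f=4) a[fast]=0 → fast++
(s=2,f=5) a[fast]=0 → fast++

slow=2, fast=6, a=[5, 2, 0, 0, 0, 0, 1, 6, 0, 7]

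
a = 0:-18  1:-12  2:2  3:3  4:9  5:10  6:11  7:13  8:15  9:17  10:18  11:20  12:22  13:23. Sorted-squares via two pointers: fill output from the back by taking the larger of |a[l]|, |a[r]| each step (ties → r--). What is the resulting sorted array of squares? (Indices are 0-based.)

[4, 9, 81, 100, 121, 144, 169, 225, 289, 324, 324, 400, 484, 529]

l=0 r=13: |-18|<=|23| out[13]=529, r--
l=0 r=12: |-18|<=|22| out[12]=484, r--
l=0 r=11: |-18|<=|20| out[11]=400, r--
l=0 r=10: |-18|<=|18| out[10]=324, r--
l=0 r=9: |-18|>|17| out[9]=324, l++
l=1 r=9: |-12|<=|17| out[8]=289, r--
l=1 r=8: |-12|<=|15| out[7]=225, r--
l=1 r=7: |-12|<=|13| out[6]=169, r--
l=1 r=6: |-12|>|11| out[5]=144, l++
l=2 r=6: |2|<=|11| out[4]=121, r--
l=2 r=5: |2|<=|10| out[3]=100, r--
l=2 r=4: |2|<=|9| out[2]=81, r--
l=2 r=3: |2|<=|3| out[1]=9, r--
l=2 r=2: |2|<=|2| out[0]=4, r--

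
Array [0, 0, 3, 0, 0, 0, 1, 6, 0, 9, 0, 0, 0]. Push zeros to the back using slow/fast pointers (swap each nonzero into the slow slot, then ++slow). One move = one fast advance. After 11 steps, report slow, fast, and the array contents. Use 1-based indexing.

slow=5, fast=12, a=[3, 1, 6, 9, 0, 0, 0, 0, 0, 0, 0, 0, 0]

(s=1,f=1) a[fast]=0 → fast++
(s=1,f=2) a[fast]=0 → fast++
(s=1,f=3) a[fast]=3≠0 swap→a[1]=3 → slow++,fast++
(s=2,f=4) a[fast]=0 → fast++
(s=2,f=5) a[fast]=0 → fast++
(s=2,f=6) a[fast]=0 → fast++
(s=2,f=7) a[fast]=1≠0 swap→a[2]=1 → slow++,fast++
(s=3,f=8) a[fast]=6≠0 swap→a[3]=6 → slow++,fast++
(s=4,f=9) a[fast]=0 → fast++
(s=4,f=10) a[fast]=9≠0 swap→a[4]=9 → slow++,fast++
(s=5,f=11) a[fast]=0 → fast++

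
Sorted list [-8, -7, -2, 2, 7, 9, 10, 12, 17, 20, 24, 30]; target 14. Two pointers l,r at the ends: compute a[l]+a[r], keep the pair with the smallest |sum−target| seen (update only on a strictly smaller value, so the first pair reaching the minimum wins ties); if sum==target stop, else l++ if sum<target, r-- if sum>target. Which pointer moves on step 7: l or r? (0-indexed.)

l

[0,11] -8+30=22 d=8 * → r--
[0,10] -8+24=16 d=2 * → r--
[0,9] -8+20=12 d=2 → l++
[1,9] -7+20=13 d=1 * → l++
[2,9] -2+20=18 d=4 → r--
[2,8] -2+17=15 d=1 → r--
[2,7] -2+12=10 d=4 → l++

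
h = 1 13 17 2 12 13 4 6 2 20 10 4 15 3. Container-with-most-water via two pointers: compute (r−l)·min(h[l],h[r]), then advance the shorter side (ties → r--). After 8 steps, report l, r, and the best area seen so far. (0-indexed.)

[0,13] min(1,3)*13=13 best=13 * → l++
[1,13] min(13,3)*12=36 best=36 * → r--
[1,12] min(13,15)*11=143 best=143 * → l++
[2,12] min(17,15)*10=150 best=150 * → r--
[2,11] min(17,4)*9=36 best=150 → r--
[2,10] min(17,10)*8=80 best=150 → r--
[2,9] min(17,20)*7=119 best=150 → l++
[3,9] min(2,20)*6=12 best=150 → l++

l=4, r=9, best area=150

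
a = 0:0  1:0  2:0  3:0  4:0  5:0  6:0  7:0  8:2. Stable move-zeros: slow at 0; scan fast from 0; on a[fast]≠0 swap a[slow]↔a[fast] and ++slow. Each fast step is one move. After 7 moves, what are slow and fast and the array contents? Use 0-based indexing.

slow=0 fast=0: a[fast]=0, fast++
slow=0 fast=1: a[fast]=0, fast++
slow=0 fast=2: a[fast]=0, fast++
slow=0 fast=3: a[fast]=0, fast++
slow=0 fast=4: a[fast]=0, fast++
slow=0 fast=5: a[fast]=0, fast++
slow=0 fast=6: a[fast]=0, fast++

slow=0, fast=7, a=[0, 0, 0, 0, 0, 0, 0, 0, 2]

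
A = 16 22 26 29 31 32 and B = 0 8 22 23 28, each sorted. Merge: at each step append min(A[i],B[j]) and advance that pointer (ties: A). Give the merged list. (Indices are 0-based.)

[i=0,j=0] A[i]=16>B[j]=0 take 0 → j++
[i=0,j=1] A[i]=16>B[j]=8 take 8 → j++
[i=0,j=2] A[i]=16<=B[j]=22 take 16 → i++
[i=1,j=2] A[i]=22<=B[j]=22 take 22 → i++
[i=2,j=2] A[i]=26>B[j]=22 take 22 → j++
[i=2,j=3] A[i]=26>B[j]=23 take 23 → j++
[i=2,j=4] A[i]=26<=B[j]=28 take 26 → i++
[i=3,j=4] A[i]=29>B[j]=28 take 28 → j++
[i=3,j=5] B done, take A[i]=29 → i++
[i=4,j=5] B done, take A[i]=31 → i++
[i=5,j=5] B done, take A[i]=32 → i++

[0, 8, 16, 22, 22, 23, 26, 28, 29, 31, 32]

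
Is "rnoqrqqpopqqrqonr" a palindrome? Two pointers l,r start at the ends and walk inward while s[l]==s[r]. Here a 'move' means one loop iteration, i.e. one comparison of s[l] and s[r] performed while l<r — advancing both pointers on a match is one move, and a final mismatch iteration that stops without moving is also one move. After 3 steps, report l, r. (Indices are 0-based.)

[0,16] 'r'=='r' → l++,r--
[1,15] 'n'=='n' → l++,r--
[2,14] 'o'=='o' → l++,r--

l=3, r=13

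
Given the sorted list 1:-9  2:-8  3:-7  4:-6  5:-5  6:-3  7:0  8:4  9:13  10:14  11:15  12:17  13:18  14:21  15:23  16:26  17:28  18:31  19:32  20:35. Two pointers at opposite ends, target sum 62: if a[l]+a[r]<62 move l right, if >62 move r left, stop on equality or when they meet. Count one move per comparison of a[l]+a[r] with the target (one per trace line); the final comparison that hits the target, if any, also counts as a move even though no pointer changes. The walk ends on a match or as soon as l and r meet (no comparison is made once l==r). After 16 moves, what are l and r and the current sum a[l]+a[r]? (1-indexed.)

[1,20] -9+35=26 <62 → l++
[2,20] -8+35=27 <62 → l++
[3,20] -7+35=28 <62 → l++
[4,20] -6+35=29 <62 → l++
[5,20] -5+35=30 <62 → l++
[6,20] -3+35=32 <62 → l++
[7,20] 0+35=35 <62 → l++
[8,20] 4+35=39 <62 → l++
[9,20] 13+35=48 <62 → l++
[10,20] 14+35=49 <62 → l++
[11,20] 15+35=50 <62 → l++
[12,20] 17+35=52 <62 → l++
[13,20] 18+35=53 <62 → l++
[14,20] 21+35=56 <62 → l++
[15,20] 23+35=58 <62 → l++
[16,20] 26+35=61 <62 → l++

l=17, r=20, sum=63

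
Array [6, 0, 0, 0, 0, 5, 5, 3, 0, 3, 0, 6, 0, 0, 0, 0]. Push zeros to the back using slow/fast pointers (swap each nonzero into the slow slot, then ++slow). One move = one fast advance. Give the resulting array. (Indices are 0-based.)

(s=0,f=0) a[fast]=6≠0 swap→a[0]=6 → slow++,fast++
(s=1,f=1) a[fast]=0 → fast++
(s=1,f=2) a[fast]=0 → fast++
(s=1,f=3) a[fast]=0 → fast++
(s=1,f=4) a[fast]=0 → fast++
(s=1,f=5) a[fast]=5≠0 swap→a[1]=5 → slow++,fast++
(s=2,f=6) a[fast]=5≠0 swap→a[2]=5 → slow++,fast++
(s=3,f=7) a[fast]=3≠0 swap→a[3]=3 → slow++,fast++
(s=4,f=8) a[fast]=0 → fast++
(s=4,f=9) a[fast]=3≠0 swap→a[4]=3 → slow++,fast++
(s=5,f=10) a[fast]=0 → fast++
(s=5,f=11) a[fast]=6≠0 swap→a[5]=6 → slow++,fast++
(s=6,f=12) a[fast]=0 → fast++
(s=6,f=13) a[fast]=0 → fast++
(s=6,f=14) a[fast]=0 → fast++
(s=6,f=15) a[fast]=0 → fast++

[6, 5, 5, 3, 3, 6, 0, 0, 0, 0, 0, 0, 0, 0, 0, 0]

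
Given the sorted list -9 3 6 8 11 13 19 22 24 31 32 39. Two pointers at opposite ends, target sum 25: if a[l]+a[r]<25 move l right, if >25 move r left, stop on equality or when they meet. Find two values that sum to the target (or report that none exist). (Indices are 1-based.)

(3, 22)

[1,12] -9+39=30 >25 → r--
[1,11] -9+32=23 <25 → l++
[2,11] 3+32=35 >25 → r--
[2,10] 3+31=34 >25 → r--
[2,9] 3+24=27 >25 → r--
[2,8] 3+22=25 → found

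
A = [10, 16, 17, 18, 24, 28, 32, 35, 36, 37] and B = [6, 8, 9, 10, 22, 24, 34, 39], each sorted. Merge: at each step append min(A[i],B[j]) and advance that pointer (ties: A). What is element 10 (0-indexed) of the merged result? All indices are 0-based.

i=0 j=0: A[i]=10>B[j]=6 take 6, j++
i=0 j=1: A[i]=10>B[j]=8 take 8, j++
i=0 j=2: A[i]=10>B[j]=9 take 9, j++
i=0 j=3: A[i]=10<=B[j]=10 take 10, i++
i=1 j=3: A[i]=16>B[j]=10 take 10, j++
i=1 j=4: A[i]=16<=B[j]=22 take 16, i++
i=2 j=4: A[i]=17<=B[j]=22 take 17, i++
i=3 j=4: A[i]=18<=B[j]=22 take 18, i++
i=4 j=4: A[i]=24>B[j]=22 take 22, j++
i=4 j=5: A[i]=24<=B[j]=24 take 24, i++
i=5 j=5: A[i]=28>B[j]=24 take 24, j++
i=5 j=6: A[i]=28<=B[j]=34 take 28, i++
i=6 j=6: A[i]=32<=B[j]=34 take 32, i++
i=7 j=6: A[i]=35>B[j]=34 take 34, j++
i=7 j=7: A[i]=35<=B[j]=39 take 35, i++
i=8 j=7: A[i]=36<=B[j]=39 take 36, i++
i=9 j=7: A[i]=37<=B[j]=39 take 37, i++
i=10 j=7: A done, take B[j]=39, j++

merged[10] = 24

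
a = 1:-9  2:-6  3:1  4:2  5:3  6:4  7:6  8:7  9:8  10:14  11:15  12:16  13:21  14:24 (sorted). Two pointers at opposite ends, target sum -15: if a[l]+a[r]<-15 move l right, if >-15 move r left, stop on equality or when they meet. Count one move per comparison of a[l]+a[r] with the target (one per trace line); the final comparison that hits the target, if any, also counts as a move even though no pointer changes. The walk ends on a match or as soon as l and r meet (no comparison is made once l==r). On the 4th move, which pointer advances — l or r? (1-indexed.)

[1,14] -9+24=15 >-15 → r--
[1,13] -9+21=12 >-15 → r--
[1,12] -9+16=7 >-15 → r--
[1,11] -9+15=6 >-15 → r--

r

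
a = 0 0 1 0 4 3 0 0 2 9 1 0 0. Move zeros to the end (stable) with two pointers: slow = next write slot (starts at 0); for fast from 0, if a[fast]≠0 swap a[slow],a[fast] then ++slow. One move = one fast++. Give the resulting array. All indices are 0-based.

slow=0 fast=0: a[fast]=0, fast++
slow=0 fast=1: a[fast]=0, fast++
slow=0 fast=2: a[fast]=1≠0 swap→a[0]=1, slow++,fast++
slow=1 fast=3: a[fast]=0, fast++
slow=1 fast=4: a[fast]=4≠0 swap→a[1]=4, slow++,fast++
slow=2 fast=5: a[fast]=3≠0 swap→a[2]=3, slow++,fast++
slow=3 fast=6: a[fast]=0, fast++
slow=3 fast=7: a[fast]=0, fast++
slow=3 fast=8: a[fast]=2≠0 swap→a[3]=2, slow++,fast++
slow=4 fast=9: a[fast]=9≠0 swap→a[4]=9, slow++,fast++
slow=5 fast=10: a[fast]=1≠0 swap→a[5]=1, slow++,fast++
slow=6 fast=11: a[fast]=0, fast++
slow=6 fast=12: a[fast]=0, fast++

[1, 4, 3, 2, 9, 1, 0, 0, 0, 0, 0, 0, 0]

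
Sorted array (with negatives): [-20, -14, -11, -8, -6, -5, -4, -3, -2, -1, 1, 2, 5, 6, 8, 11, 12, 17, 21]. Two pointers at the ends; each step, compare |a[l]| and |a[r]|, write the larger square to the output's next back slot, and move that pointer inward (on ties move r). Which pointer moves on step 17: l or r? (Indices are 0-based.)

l

[0,18] |-20|<=|21| out[18]=441 → r--
[0,17] |-20|>|17| out[17]=400 → l++
[1,17] |-14|<=|17| out[16]=289 → r--
[1,16] |-14|>|12| out[15]=196 → l++
[2,16] |-11|<=|12| out[14]=144 → r--
[2,15] |-11|<=|11| out[13]=121 → r--
[2,14] |-11|>|8| out[12]=121 → l++
[3,14] |-8|<=|8| out[11]=64 → r--
[3,13] |-8|>|6| out[10]=64 → l++
[4,13] |-6|<=|6| out[9]=36 → r--
[4,12] |-6|>|5| out[8]=36 → l++
[5,12] |-5|<=|5| out[7]=25 → r--
[5,11] |-5|>|2| out[6]=25 → l++
[6,11] |-4|>|2| out[5]=16 → l++
[7,11] |-3|>|2| out[4]=9 → l++
[8,11] |-2|<=|2| out[3]=4 → r--
[8,10] |-2|>|1| out[2]=4 → l++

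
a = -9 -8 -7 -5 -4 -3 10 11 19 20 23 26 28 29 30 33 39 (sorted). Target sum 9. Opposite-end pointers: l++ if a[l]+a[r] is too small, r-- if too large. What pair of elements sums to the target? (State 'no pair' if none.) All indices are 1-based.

l=1 r=17: -9+39=30 >9, r--
l=1 r=16: -9+33=24 >9, r--
l=1 r=15: -9+30=21 >9, r--
l=1 r=14: -9+29=20 >9, r--
l=1 r=13: -9+28=19 >9, r--
l=1 r=12: -9+26=17 >9, r--
l=1 r=11: -9+23=14 >9, r--
l=1 r=10: -9+20=11 >9, r--
l=1 r=9: -9+19=10 >9, r--
l=1 r=8: -9+11=2 <9, l++
l=2 r=8: -8+11=3 <9, l++
l=3 r=8: -7+11=4 <9, l++
l=4 r=8: -5+11=6 <9, l++
l=5 r=8: -4+11=7 <9, l++
l=6 r=8: -3+11=8 <9, l++
l=7 r=8: 10+11=21 >9, r--

no pair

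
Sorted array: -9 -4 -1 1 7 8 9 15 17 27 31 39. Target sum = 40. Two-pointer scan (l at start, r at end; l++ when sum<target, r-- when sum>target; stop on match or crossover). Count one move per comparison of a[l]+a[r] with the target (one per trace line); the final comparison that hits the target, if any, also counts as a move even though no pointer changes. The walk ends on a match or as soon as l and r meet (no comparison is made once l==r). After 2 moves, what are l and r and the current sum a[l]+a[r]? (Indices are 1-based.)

l=3, r=12, sum=38

l=1 r=12: -9+39=30 <40, l++
l=2 r=12: -4+39=35 <40, l++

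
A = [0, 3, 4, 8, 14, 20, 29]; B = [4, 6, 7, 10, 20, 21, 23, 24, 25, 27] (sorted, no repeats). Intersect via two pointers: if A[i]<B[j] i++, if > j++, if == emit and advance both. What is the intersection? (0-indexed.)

intersection = [4, 20]

[i=0,j=0] 0<4 → i++
[i=1,j=0] 3<4 → i++
[i=2,j=0] 4==4 emit → i++,j++
[i=3,j=1] 8>6 → j++
[i=3,j=2] 8>7 → j++
[i=3,j=3] 8<10 → i++
[i=4,j=3] 14>10 → j++
[i=4,j=4] 14<20 → i++
[i=5,j=4] 20==20 emit → i++,j++
[i=6,j=5] 29>21 → j++
[i=6,j=6] 29>23 → j++
[i=6,j=7] 29>24 → j++
[i=6,j=8] 29>25 → j++
[i=6,j=9] 29>27 → j++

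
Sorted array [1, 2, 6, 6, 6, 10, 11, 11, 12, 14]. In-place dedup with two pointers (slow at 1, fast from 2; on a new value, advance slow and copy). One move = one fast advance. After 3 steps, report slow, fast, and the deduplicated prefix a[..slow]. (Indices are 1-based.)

(s=1,f=2) a[fast]=2≠a[slow]=1 write a[2]=2 → slow++,fast++
(s=2,f=3) a[fast]=6≠a[slow]=2 write a[3]=6 → slow++,fast++
(s=3,f=4) a[fast]=6=a[slow] dup → fast++

slow=3, fast=5, prefix=[1, 2, 6]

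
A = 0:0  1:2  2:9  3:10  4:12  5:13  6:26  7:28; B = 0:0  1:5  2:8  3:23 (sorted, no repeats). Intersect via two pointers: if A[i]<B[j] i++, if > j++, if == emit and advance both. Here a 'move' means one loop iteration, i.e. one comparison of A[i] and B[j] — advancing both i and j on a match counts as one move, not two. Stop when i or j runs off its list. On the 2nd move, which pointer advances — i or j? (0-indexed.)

i=0 j=0: 0==0 emit, i++,j++
i=1 j=1: 2<5, i++

i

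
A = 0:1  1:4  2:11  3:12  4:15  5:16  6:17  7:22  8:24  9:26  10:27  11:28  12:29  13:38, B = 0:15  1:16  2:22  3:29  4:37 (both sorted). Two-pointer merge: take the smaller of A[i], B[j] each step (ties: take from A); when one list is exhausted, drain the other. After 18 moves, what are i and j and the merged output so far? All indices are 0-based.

i=13, j=5, merged so far=[1, 4, 11, 12, 15, 15, 16, 16, 17, 22, 22, 24, 26, 27, 28, 29, 29, 37]

[i=0,j=0] A[i]=1<=B[j]=15 take 1 → i++
[i=1,j=0] A[i]=4<=B[j]=15 take 4 → i++
[i=2,j=0] A[i]=11<=B[j]=15 take 11 → i++
[i=3,j=0] A[i]=12<=B[j]=15 take 12 → i++
[i=4,j=0] A[i]=15<=B[j]=15 take 15 → i++
[i=5,j=0] A[i]=16>B[j]=15 take 15 → j++
[i=5,j=1] A[i]=16<=B[j]=16 take 16 → i++
[i=6,j=1] A[i]=17>B[j]=16 take 16 → j++
[i=6,j=2] A[i]=17<=B[j]=22 take 17 → i++
[i=7,j=2] A[i]=22<=B[j]=22 take 22 → i++
[i=8,j=2] A[i]=24>B[j]=22 take 22 → j++
[i=8,j=3] A[i]=24<=B[j]=29 take 24 → i++
[i=9,j=3] A[i]=26<=B[j]=29 take 26 → i++
[i=10,j=3] A[i]=27<=B[j]=29 take 27 → i++
[i=11,j=3] A[i]=28<=B[j]=29 take 28 → i++
[i=12,j=3] A[i]=29<=B[j]=29 take 29 → i++
[i=13,j=3] A[i]=38>B[j]=29 take 29 → j++
[i=13,j=4] A[i]=38>B[j]=37 take 37 → j++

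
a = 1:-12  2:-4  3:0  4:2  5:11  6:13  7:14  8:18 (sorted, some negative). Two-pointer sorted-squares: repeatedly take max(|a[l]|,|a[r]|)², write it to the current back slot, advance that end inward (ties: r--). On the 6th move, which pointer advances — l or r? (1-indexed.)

l

l=1 r=8: |-12|<=|18| out[8]=324, r--
l=1 r=7: |-12|<=|14| out[7]=196, r--
l=1 r=6: |-12|<=|13| out[6]=169, r--
l=1 r=5: |-12|>|11| out[5]=144, l++
l=2 r=5: |-4|<=|11| out[4]=121, r--
l=2 r=4: |-4|>|2| out[3]=16, l++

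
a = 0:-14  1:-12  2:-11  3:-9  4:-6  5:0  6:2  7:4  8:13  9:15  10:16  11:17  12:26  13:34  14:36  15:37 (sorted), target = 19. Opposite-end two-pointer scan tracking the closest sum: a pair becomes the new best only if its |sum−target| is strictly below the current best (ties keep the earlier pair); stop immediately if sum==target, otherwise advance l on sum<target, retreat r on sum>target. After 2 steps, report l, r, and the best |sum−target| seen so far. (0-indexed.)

l=0, r=13, best |Δ|=3

[0,15] -14+37=23 d=4 * → r--
[0,14] -14+36=22 d=3 * → r--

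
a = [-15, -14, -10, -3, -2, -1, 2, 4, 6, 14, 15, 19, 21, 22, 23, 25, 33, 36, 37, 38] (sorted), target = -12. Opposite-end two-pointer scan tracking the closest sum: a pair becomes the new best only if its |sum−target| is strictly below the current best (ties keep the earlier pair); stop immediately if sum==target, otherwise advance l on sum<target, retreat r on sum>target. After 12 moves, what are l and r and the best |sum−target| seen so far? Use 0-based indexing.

l=0, r=7, best |Δ|=3

[0,19] -15+38=23 d=35 * → r--
[0,18] -15+37=22 d=34 * → r--
[0,17] -15+36=21 d=33 * → r--
[0,16] -15+33=18 d=30 * → r--
[0,15] -15+25=10 d=22 * → r--
[0,14] -15+23=8 d=20 * → r--
[0,13] -15+22=7 d=19 * → r--
[0,12] -15+21=6 d=18 * → r--
[0,11] -15+19=4 d=16 * → r--
[0,10] -15+15=0 d=12 * → r--
[0,9] -15+14=-1 d=11 * → r--
[0,8] -15+6=-9 d=3 * → r--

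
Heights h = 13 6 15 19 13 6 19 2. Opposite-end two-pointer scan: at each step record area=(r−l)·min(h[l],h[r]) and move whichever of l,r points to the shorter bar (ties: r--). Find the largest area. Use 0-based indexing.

[0,7] min(13,2)*7=14 best=14 * → r--
[0,6] min(13,19)*6=78 best=78 * → l++
[1,6] min(6,19)*5=30 best=78 → l++
[2,6] min(15,19)*4=60 best=78 → l++
[3,6] min(19,19)*3=57 best=78 → r--
[3,5] min(19,6)*2=12 best=78 → r--
[3,4] min(19,13)*1=13 best=78 → r--

max area = 78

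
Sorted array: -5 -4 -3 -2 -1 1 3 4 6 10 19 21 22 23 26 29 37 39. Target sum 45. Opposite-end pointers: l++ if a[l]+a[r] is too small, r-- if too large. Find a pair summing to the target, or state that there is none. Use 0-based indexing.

l=0 r=17: -5+39=34 <45, l++
l=1 r=17: -4+39=35 <45, l++
l=2 r=17: -3+39=36 <45, l++
l=3 r=17: -2+39=37 <45, l++
l=4 r=17: -1+39=38 <45, l++
l=5 r=17: 1+39=40 <45, l++
l=6 r=17: 3+39=42 <45, l++
l=7 r=17: 4+39=43 <45, l++
l=8 r=17: 6+39=45, found

(6, 39)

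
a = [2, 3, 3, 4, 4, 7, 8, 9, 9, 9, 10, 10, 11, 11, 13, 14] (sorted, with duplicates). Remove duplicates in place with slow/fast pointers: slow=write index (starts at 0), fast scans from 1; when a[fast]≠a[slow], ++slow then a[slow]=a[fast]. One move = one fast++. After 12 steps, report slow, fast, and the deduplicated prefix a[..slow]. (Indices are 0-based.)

slow=7, fast=13, prefix=[2, 3, 4, 7, 8, 9, 10, 11]

slow=0 fast=1: a[fast]=3≠a[slow]=2 write a[1]=3, slow++,fast++
slow=1 fast=2: a[fast]=3=a[slow] dup, fast++
slow=1 fast=3: a[fast]=4≠a[slow]=3 write a[2]=4, slow++,fast++
slow=2 fast=4: a[fast]=4=a[slow] dup, fast++
slow=2 fast=5: a[fast]=7≠a[slow]=4 write a[3]=7, slow++,fast++
slow=3 fast=6: a[fast]=8≠a[slow]=7 write a[4]=8, slow++,fast++
slow=4 fast=7: a[fast]=9≠a[slow]=8 write a[5]=9, slow++,fast++
slow=5 fast=8: a[fast]=9=a[slow] dup, fast++
slow=5 fast=9: a[fast]=9=a[slow] dup, fast++
slow=5 fast=10: a[fast]=10≠a[slow]=9 write a[6]=10, slow++,fast++
slow=6 fast=11: a[fast]=10=a[slow] dup, fast++
slow=6 fast=12: a[fast]=11≠a[slow]=10 write a[7]=11, slow++,fast++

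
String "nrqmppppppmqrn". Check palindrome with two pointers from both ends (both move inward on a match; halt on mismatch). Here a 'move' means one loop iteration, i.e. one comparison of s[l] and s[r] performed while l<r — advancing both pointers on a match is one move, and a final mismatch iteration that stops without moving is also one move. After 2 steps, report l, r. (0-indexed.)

l=2, r=11

[0,13] 'n'=='n' → l++,r--
[1,12] 'r'=='r' → l++,r--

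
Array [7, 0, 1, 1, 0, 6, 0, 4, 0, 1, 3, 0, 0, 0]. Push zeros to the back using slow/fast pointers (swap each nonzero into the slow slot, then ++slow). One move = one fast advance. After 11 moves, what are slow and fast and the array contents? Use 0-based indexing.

slow=0 fast=0: a[fast]=7≠0 swap→a[0]=7, slow++,fast++
slow=1 fast=1: a[fast]=0, fast++
slow=1 fast=2: a[fast]=1≠0 swap→a[1]=1, slow++,fast++
slow=2 fast=3: a[fast]=1≠0 swap→a[2]=1, slow++,fast++
slow=3 fast=4: a[fast]=0, fast++
slow=3 fast=5: a[fast]=6≠0 swap→a[3]=6, slow++,fast++
slow=4 fast=6: a[fast]=0, fast++
slow=4 fast=7: a[fast]=4≠0 swap→a[4]=4, slow++,fast++
slow=5 fast=8: a[fast]=0, fast++
slow=5 fast=9: a[fast]=1≠0 swap→a[5]=1, slow++,fast++
slow=6 fast=10: a[fast]=3≠0 swap→a[6]=3, slow++,fast++

slow=7, fast=11, a=[7, 1, 1, 6, 4, 1, 3, 0, 0, 0, 0, 0, 0, 0]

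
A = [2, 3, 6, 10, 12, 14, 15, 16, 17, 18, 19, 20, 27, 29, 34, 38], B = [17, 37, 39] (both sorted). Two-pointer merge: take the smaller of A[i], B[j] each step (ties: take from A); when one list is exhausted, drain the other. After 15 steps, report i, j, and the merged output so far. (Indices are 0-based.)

i=14, j=1, merged so far=[2, 3, 6, 10, 12, 14, 15, 16, 17, 17, 18, 19, 20, 27, 29]

[i=0,j=0] A[i]=2<=B[j]=17 take 2 → i++
[i=1,j=0] A[i]=3<=B[j]=17 take 3 → i++
[i=2,j=0] A[i]=6<=B[j]=17 take 6 → i++
[i=3,j=0] A[i]=10<=B[j]=17 take 10 → i++
[i=4,j=0] A[i]=12<=B[j]=17 take 12 → i++
[i=5,j=0] A[i]=14<=B[j]=17 take 14 → i++
[i=6,j=0] A[i]=15<=B[j]=17 take 15 → i++
[i=7,j=0] A[i]=16<=B[j]=17 take 16 → i++
[i=8,j=0] A[i]=17<=B[j]=17 take 17 → i++
[i=9,j=0] A[i]=18>B[j]=17 take 17 → j++
[i=9,j=1] A[i]=18<=B[j]=37 take 18 → i++
[i=10,j=1] A[i]=19<=B[j]=37 take 19 → i++
[i=11,j=1] A[i]=20<=B[j]=37 take 20 → i++
[i=12,j=1] A[i]=27<=B[j]=37 take 27 → i++
[i=13,j=1] A[i]=29<=B[j]=37 take 29 → i++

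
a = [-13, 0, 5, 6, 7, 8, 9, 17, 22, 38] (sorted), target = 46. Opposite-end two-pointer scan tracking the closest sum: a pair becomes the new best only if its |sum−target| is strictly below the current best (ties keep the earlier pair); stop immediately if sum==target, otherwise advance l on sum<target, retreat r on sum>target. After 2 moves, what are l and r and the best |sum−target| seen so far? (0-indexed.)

l=0 r=9: -13+38=25 d=21 *, l++
l=1 r=9: 0+38=38 d=8 *, l++

l=2, r=9, best |Δ|=8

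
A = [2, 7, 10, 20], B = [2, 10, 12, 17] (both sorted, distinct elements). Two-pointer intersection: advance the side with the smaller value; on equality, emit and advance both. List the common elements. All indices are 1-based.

i=1 j=1: 2==2 emit, i++,j++
i=2 j=2: 7<10, i++
i=3 j=2: 10==10 emit, i++,j++
i=4 j=3: 20>12, j++
i=4 j=4: 20>17, j++

intersection = [2, 10]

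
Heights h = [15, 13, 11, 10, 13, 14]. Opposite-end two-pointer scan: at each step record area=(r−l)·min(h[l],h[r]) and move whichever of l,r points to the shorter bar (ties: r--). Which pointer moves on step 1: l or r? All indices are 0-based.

r

l=0 r=5: min(15,14)*5=70 best=70 *, r--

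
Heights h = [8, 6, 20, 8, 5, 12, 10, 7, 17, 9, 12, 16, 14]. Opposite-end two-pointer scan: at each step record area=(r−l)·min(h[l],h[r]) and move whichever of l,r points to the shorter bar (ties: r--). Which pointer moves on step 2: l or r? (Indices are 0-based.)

l

l=0 r=12: min(8,14)*12=96 best=96 *, l++
l=1 r=12: min(6,14)*11=66 best=96, l++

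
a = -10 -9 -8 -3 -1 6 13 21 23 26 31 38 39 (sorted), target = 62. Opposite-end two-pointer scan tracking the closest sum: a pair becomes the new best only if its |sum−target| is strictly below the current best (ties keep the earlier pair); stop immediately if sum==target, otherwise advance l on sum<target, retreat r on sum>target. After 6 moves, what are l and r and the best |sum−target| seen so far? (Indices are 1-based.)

l=7, r=13, best |Δ|=17

[1,13] -10+39=29 d=33 * → l++
[2,13] -9+39=30 d=32 * → l++
[3,13] -8+39=31 d=31 * → l++
[4,13] -3+39=36 d=26 * → l++
[5,13] -1+39=38 d=24 * → l++
[6,13] 6+39=45 d=17 * → l++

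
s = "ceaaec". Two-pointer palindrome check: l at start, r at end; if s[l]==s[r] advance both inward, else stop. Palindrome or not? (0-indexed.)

palindrome

[0,5] 'c'=='c' → l++,r--
[1,4] 'e'=='e' → l++,r--
[2,3] 'a'=='a' → l++,r--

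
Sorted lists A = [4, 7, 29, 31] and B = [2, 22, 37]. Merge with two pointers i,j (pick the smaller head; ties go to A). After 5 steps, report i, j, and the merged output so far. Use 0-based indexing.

i=3, j=2, merged so far=[2, 4, 7, 22, 29]

[i=0,j=0] A[i]=4>B[j]=2 take 2 → j++
[i=0,j=1] A[i]=4<=B[j]=22 take 4 → i++
[i=1,j=1] A[i]=7<=B[j]=22 take 7 → i++
[i=2,j=1] A[i]=29>B[j]=22 take 22 → j++
[i=2,j=2] A[i]=29<=B[j]=37 take 29 → i++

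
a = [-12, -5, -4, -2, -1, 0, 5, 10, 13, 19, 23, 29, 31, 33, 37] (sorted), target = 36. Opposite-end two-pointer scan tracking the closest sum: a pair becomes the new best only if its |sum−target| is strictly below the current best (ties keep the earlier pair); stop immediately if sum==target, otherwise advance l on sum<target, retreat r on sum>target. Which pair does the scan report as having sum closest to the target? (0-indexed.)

pair (-1, 37) with sum 36 (|Δ|=0)

l=0 r=14: -12+37=25 d=11 *, l++
l=1 r=14: -5+37=32 d=4 *, l++
l=2 r=14: -4+37=33 d=3 *, l++
l=3 r=14: -2+37=35 d=1 *, l++
l=4 r=14: -1+37=36 d=0 *, stop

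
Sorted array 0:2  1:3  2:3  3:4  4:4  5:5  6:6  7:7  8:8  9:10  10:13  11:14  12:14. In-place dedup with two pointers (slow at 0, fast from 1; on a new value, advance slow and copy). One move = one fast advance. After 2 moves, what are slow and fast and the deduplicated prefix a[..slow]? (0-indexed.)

(s=0,f=1) a[fast]=3≠a[slow]=2 write a[1]=3 → slow++,fast++
(s=1,f=2) a[fast]=3=a[slow] dup → fast++

slow=1, fast=3, prefix=[2, 3]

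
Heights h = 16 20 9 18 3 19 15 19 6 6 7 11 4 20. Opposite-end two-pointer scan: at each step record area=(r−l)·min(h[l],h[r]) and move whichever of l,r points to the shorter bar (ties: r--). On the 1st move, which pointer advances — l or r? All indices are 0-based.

l

l=0 r=13: min(16,20)*13=208 best=208 *, l++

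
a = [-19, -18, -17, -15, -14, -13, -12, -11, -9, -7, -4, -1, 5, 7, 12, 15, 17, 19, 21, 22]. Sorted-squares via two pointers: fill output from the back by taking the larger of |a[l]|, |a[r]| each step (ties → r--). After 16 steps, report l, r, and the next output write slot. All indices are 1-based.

l=10, r=13, next write slot=4

[1,20] |-19|<=|22| out[20]=484 → r--
[1,19] |-19|<=|21| out[19]=441 → r--
[1,18] |-19|<=|19| out[18]=361 → r--
[1,17] |-19|>|17| out[17]=361 → l++
[2,17] |-18|>|17| out[16]=324 → l++
[3,17] |-17|<=|17| out[15]=289 → r--
[3,16] |-17|>|15| out[14]=289 → l++
[4,16] |-15|<=|15| out[13]=225 → r--
[4,15] |-15|>|12| out[12]=225 → l++
[5,15] |-14|>|12| out[11]=196 → l++
[6,15] |-13|>|12| out[10]=169 → l++
[7,15] |-12|<=|12| out[9]=144 → r--
[7,14] |-12|>|7| out[8]=144 → l++
[8,14] |-11|>|7| out[7]=121 → l++
[9,14] |-9|>|7| out[6]=81 → l++
[10,14] |-7|<=|7| out[5]=49 → r--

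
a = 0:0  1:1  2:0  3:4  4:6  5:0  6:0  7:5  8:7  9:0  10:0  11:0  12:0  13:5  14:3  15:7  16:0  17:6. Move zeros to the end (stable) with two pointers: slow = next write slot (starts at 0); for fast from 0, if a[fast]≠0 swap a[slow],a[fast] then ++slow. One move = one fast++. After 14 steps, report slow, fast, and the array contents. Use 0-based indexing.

slow=6, fast=14, a=[1, 4, 6, 5, 7, 5, 0, 0, 0, 0, 0, 0, 0, 0, 3, 7, 0, 6]

slow=0 fast=0: a[fast]=0, fast++
slow=0 fast=1: a[fast]=1≠0 swap→a[0]=1, slow++,fast++
slow=1 fast=2: a[fast]=0, fast++
slow=1 fast=3: a[fast]=4≠0 swap→a[1]=4, slow++,fast++
slow=2 fast=4: a[fast]=6≠0 swap→a[2]=6, slow++,fast++
slow=3 fast=5: a[fast]=0, fast++
slow=3 fast=6: a[fast]=0, fast++
slow=3 fast=7: a[fast]=5≠0 swap→a[3]=5, slow++,fast++
slow=4 fast=8: a[fast]=7≠0 swap→a[4]=7, slow++,fast++
slow=5 fast=9: a[fast]=0, fast++
slow=5 fast=10: a[fast]=0, fast++
slow=5 fast=11: a[fast]=0, fast++
slow=5 fast=12: a[fast]=0, fast++
slow=5 fast=13: a[fast]=5≠0 swap→a[5]=5, slow++,fast++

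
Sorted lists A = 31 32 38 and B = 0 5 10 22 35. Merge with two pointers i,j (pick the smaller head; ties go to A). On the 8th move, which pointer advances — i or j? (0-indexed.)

[i=0,j=0] A[i]=31>B[j]=0 take 0 → j++
[i=0,j=1] A[i]=31>B[j]=5 take 5 → j++
[i=0,j=2] A[i]=31>B[j]=10 take 10 → j++
[i=0,j=3] A[i]=31>B[j]=22 take 22 → j++
[i=0,j=4] A[i]=31<=B[j]=35 take 31 → i++
[i=1,j=4] A[i]=32<=B[j]=35 take 32 → i++
[i=2,j=4] A[i]=38>B[j]=35 take 35 → j++
[i=2,j=5] B done, take A[i]=38 → i++

i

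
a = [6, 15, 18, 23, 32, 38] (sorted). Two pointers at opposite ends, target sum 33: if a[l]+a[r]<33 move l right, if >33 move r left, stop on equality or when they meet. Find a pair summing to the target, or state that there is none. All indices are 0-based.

[0,5] 6+38=44 >33 → r--
[0,4] 6+32=38 >33 → r--
[0,3] 6+23=29 <33 → l++
[1,3] 15+23=38 >33 → r--
[1,2] 15+18=33 → found

(15, 18)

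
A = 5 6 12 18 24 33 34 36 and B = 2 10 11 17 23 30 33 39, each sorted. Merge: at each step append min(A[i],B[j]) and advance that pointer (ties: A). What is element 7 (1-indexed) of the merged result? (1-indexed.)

[i=1,j=1] A[i]=5>B[j]=2 take 2 → j++
[i=1,j=2] A[i]=5<=B[j]=10 take 5 → i++
[i=2,j=2] A[i]=6<=B[j]=10 take 6 → i++
[i=3,j=2] A[i]=12>B[j]=10 take 10 → j++
[i=3,j=3] A[i]=12>B[j]=11 take 11 → j++
[i=3,j=4] A[i]=12<=B[j]=17 take 12 → i++
[i=4,j=4] A[i]=18>B[j]=17 take 17 → j++
[i=4,j=5] A[i]=18<=B[j]=23 take 18 → i++
[i=5,j=5] A[i]=24>B[j]=23 take 23 → j++
[i=5,j=6] A[i]=24<=B[j]=30 take 24 → i++
[i=6,j=6] A[i]=33>B[j]=30 take 30 → j++
[i=6,j=7] A[i]=33<=B[j]=33 take 33 → i++
[i=7,j=7] A[i]=34>B[j]=33 take 33 → j++
[i=7,j=8] A[i]=34<=B[j]=39 take 34 → i++
[i=8,j=8] A[i]=36<=B[j]=39 take 36 → i++
[i=9,j=8] A done, take B[j]=39 → j++

merged[7] = 17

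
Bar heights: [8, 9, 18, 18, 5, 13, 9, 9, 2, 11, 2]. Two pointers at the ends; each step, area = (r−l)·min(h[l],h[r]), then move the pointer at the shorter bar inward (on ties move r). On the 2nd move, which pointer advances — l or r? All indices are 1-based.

[1,11] min(8,2)*10=20 best=20 * → r--
[1,10] min(8,11)*9=72 best=72 * → l++

l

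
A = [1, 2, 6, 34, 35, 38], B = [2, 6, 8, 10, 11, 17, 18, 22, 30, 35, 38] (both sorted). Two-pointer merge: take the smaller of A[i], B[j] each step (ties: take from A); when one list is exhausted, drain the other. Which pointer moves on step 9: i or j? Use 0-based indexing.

j

i=0 j=0: A[i]=1<=B[j]=2 take 1, i++
i=1 j=0: A[i]=2<=B[j]=2 take 2, i++
i=2 j=0: A[i]=6>B[j]=2 take 2, j++
i=2 j=1: A[i]=6<=B[j]=6 take 6, i++
i=3 j=1: A[i]=34>B[j]=6 take 6, j++
i=3 j=2: A[i]=34>B[j]=8 take 8, j++
i=3 j=3: A[i]=34>B[j]=10 take 10, j++
i=3 j=4: A[i]=34>B[j]=11 take 11, j++
i=3 j=5: A[i]=34>B[j]=17 take 17, j++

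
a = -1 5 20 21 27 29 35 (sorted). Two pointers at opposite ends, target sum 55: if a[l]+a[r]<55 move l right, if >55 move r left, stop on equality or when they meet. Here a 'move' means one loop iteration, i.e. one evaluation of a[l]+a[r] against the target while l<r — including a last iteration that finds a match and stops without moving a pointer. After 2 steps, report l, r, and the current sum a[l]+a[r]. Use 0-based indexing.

l=0 r=6: -1+35=34 <55, l++
l=1 r=6: 5+35=40 <55, l++

l=2, r=6, sum=55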